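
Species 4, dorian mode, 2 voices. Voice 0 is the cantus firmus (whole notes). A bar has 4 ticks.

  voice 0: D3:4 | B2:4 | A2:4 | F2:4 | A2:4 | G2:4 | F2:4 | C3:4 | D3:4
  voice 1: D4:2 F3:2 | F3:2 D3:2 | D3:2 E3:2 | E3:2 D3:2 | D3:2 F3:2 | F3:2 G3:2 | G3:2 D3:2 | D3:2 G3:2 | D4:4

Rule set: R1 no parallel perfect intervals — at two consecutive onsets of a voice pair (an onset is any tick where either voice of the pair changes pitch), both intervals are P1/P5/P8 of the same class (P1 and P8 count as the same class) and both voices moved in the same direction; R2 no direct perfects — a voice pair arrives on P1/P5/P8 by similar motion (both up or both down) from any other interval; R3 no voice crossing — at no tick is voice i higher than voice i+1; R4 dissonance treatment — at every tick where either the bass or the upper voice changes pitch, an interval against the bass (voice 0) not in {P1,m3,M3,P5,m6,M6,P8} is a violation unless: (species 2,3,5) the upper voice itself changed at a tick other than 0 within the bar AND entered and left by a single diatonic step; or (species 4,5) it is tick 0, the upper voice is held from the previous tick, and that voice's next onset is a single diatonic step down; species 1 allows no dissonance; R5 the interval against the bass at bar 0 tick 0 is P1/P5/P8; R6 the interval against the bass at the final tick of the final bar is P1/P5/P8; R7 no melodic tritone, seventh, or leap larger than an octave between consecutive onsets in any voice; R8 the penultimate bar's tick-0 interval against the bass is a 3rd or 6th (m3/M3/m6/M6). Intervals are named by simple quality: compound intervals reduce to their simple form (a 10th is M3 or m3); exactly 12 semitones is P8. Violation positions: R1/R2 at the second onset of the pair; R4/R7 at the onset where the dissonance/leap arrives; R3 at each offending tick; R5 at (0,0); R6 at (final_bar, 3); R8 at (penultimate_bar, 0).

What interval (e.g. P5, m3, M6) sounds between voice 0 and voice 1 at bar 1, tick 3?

m3

voice 0=B2 voice 1=D3 -> m3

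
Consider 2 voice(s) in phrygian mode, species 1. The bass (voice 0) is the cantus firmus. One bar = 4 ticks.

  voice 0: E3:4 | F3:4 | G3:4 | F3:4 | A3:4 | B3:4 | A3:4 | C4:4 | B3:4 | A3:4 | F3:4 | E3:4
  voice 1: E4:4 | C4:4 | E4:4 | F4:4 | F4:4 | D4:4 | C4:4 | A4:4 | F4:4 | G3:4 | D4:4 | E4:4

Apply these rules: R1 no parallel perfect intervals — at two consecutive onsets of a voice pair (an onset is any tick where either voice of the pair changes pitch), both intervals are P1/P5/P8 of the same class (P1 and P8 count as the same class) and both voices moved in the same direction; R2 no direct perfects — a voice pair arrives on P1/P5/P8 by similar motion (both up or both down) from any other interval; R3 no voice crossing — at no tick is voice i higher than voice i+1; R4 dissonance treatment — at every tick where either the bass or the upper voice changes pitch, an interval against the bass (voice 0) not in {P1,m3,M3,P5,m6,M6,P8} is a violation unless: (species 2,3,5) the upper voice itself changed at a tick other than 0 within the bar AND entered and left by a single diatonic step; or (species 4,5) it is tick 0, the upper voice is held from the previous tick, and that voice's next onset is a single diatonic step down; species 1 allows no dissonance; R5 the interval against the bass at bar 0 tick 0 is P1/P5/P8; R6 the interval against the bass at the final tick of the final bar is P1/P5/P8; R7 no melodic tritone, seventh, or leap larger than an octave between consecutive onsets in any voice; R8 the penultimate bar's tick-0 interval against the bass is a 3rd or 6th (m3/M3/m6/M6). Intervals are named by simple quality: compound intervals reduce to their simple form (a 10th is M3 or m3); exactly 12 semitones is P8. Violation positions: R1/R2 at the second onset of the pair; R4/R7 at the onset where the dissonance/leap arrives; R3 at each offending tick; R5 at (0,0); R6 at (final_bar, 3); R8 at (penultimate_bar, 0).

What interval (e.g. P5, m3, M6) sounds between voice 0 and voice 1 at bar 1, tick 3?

P5

voice 0=F3 voice 1=C4 -> P5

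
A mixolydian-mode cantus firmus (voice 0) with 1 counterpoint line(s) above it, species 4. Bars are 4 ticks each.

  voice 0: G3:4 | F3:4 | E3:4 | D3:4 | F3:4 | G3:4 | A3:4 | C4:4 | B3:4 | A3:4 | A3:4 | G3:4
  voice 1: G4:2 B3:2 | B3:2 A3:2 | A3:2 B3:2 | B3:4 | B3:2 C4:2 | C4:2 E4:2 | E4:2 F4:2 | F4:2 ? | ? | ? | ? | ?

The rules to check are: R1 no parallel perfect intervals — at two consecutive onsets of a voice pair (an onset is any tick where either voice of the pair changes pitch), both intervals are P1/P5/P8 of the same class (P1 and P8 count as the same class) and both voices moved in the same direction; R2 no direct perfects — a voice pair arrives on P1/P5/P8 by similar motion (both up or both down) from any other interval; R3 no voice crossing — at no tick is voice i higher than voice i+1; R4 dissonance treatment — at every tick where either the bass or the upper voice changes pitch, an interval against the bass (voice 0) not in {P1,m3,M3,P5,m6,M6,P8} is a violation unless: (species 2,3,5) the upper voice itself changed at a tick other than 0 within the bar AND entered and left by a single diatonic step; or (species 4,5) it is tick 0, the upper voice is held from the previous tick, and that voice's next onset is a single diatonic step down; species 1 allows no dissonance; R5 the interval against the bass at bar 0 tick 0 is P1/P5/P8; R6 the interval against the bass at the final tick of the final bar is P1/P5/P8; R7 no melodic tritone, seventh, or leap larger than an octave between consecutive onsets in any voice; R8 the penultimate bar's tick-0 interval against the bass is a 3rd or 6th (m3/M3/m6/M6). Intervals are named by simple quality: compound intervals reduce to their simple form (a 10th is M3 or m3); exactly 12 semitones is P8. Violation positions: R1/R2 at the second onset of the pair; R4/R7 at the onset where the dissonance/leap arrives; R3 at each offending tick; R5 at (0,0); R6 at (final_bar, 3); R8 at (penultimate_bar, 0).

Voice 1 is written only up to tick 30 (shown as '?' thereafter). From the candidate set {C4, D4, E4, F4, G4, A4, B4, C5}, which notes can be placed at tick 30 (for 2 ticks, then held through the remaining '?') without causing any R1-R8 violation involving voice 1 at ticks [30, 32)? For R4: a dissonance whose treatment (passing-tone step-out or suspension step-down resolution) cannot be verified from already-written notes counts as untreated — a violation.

C4: legal
D4: violates R4
E4: legal
F4: legal
G4: legal
A4: legal
B4: violates R4,R7
C5: legal

{A4, C4, C5, E4, F4, G4}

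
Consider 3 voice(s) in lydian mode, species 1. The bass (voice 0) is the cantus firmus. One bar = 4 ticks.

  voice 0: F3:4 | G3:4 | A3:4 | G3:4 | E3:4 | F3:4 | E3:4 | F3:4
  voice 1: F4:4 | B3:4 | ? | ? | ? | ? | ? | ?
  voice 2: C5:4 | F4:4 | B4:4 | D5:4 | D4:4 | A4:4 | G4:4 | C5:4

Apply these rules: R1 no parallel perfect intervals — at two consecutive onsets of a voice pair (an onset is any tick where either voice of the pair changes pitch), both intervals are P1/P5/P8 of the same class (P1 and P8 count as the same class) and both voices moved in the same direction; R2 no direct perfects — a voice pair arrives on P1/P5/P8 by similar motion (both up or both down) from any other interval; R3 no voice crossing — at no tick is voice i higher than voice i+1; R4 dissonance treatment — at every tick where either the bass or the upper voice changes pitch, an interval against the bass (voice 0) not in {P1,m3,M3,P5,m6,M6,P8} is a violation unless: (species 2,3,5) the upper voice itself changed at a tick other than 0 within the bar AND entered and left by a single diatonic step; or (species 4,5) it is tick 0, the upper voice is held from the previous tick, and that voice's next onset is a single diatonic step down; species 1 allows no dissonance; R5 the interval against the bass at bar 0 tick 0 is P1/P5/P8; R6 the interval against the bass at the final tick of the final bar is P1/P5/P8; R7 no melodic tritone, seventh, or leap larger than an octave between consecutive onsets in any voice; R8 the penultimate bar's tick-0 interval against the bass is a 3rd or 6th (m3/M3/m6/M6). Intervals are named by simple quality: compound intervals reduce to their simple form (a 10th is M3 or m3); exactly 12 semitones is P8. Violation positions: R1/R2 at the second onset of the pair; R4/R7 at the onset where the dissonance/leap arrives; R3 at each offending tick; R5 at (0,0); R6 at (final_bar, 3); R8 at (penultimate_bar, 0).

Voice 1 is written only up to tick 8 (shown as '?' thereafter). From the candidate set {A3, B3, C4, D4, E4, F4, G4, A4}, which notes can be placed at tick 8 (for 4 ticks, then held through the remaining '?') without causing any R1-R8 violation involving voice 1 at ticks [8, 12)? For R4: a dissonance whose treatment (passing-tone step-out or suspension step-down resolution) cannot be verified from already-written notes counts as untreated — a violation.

{A3, C4}

A3: legal
B3: violates R4
C4: legal
D4: violates R4
E4: violates R2
F4: violates R7
G4: violates R4
A4: violates R2,R7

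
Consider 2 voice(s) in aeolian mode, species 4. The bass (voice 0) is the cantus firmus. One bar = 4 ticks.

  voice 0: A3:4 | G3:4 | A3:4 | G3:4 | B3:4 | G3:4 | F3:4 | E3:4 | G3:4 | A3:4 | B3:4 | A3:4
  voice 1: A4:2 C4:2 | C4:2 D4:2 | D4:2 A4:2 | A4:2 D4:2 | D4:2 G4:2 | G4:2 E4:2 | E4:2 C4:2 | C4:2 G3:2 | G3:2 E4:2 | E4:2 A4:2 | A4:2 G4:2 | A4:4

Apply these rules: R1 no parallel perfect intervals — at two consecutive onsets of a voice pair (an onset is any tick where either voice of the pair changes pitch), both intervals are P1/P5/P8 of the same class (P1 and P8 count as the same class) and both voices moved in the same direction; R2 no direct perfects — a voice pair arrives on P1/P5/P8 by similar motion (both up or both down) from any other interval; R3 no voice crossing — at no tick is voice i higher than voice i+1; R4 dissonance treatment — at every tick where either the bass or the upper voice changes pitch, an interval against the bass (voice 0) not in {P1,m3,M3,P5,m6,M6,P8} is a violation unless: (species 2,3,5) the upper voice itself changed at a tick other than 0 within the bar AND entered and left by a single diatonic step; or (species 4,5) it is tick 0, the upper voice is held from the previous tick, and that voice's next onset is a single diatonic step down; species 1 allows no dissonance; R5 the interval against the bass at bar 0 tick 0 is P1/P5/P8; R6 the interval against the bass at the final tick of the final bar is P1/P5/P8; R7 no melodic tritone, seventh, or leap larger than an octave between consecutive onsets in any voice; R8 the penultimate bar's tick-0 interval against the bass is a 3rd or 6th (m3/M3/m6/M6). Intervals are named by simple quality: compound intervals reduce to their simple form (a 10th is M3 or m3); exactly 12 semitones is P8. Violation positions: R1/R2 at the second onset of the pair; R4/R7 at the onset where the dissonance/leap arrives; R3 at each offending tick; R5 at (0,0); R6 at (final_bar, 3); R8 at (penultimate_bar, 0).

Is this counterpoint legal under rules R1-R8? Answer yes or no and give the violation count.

bar 0: v0=A3 v1=A4 (P8)
bar 1: v0=G3 v1=C4 (P4)
bar 2: v0=A3 v1=D4 (P4)
bar 3: v0=G3 v1=A4 (M2)
bar 4: v0=B3 v1=D4 (m3)
bar 5: v0=G3 v1=G4 (P8)
bar 6: v0=F3 v1=E4 (M7)
bar 7: v0=E3 v1=C4 (m6)
bar 8: v0=G3 v1=G3 (P1)
bar 9: v0=A3 v1=E4 (P5)
bar 10: v0=B3 v1=A4 (m7)
bar 11: v0=A3 v1=A4 (P8)
  R4 @ bar1.0: G3/C4 P4 untreated
  R4 @ bar2.0: A3/D4 P4 untreated
  R4 @ bar3.0: G3/A4 M2 untreated
  R4 @ bar6.0: F3/E4 M7 untreated
  R8 @ bar10.0: penult m7 not 3rd/6th

No (5 violations)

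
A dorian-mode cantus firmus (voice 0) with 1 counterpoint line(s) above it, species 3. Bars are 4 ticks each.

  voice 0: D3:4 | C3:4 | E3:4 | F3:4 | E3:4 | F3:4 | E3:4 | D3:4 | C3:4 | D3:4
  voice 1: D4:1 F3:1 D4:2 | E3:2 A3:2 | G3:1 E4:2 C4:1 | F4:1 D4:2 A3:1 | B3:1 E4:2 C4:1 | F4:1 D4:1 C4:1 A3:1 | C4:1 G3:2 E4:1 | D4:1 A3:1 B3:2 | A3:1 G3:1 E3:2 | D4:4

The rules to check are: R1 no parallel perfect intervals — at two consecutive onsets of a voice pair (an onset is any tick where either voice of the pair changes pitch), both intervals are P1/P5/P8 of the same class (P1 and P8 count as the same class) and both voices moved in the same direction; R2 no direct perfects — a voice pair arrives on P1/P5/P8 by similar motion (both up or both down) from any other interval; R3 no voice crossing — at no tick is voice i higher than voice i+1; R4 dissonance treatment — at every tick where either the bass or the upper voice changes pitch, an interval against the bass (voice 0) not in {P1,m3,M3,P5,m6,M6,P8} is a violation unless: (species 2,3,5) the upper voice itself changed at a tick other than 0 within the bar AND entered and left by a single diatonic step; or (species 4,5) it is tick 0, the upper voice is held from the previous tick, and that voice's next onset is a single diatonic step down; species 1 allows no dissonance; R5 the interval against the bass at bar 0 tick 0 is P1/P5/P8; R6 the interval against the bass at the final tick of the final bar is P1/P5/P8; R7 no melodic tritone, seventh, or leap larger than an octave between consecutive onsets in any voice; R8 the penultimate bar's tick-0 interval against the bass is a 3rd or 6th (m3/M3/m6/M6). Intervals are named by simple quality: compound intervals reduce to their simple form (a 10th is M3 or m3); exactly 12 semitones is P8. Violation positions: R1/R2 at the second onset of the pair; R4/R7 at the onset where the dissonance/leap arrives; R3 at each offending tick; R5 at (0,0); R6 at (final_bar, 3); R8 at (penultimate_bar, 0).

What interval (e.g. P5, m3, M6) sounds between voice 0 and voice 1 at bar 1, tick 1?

voice 0=C3 voice 1=E3 -> M3

M3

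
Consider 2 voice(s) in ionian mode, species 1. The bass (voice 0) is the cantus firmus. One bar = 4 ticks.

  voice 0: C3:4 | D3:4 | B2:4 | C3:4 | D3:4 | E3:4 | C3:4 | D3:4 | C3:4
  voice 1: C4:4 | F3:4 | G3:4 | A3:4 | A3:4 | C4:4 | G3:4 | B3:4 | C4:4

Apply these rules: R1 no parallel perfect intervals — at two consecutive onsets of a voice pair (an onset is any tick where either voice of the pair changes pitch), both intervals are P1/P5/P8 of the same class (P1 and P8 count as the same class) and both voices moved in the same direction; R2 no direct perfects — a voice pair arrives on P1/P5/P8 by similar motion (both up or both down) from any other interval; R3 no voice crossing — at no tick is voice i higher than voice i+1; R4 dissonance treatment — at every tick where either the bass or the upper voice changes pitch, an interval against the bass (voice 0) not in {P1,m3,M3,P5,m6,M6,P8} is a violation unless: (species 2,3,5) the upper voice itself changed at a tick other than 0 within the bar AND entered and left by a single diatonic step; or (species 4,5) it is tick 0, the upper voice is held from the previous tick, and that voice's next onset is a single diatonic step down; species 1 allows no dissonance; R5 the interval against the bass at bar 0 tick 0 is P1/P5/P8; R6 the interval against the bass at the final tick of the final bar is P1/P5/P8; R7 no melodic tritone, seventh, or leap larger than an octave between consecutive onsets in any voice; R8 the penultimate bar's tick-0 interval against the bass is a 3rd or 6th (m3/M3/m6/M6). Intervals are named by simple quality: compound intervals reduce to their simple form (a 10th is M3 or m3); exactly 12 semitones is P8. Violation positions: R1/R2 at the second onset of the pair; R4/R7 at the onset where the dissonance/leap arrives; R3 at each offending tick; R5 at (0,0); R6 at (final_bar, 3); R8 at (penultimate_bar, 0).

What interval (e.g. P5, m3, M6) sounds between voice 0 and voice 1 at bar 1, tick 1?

voice 0=D3 voice 1=F3 -> m3

m3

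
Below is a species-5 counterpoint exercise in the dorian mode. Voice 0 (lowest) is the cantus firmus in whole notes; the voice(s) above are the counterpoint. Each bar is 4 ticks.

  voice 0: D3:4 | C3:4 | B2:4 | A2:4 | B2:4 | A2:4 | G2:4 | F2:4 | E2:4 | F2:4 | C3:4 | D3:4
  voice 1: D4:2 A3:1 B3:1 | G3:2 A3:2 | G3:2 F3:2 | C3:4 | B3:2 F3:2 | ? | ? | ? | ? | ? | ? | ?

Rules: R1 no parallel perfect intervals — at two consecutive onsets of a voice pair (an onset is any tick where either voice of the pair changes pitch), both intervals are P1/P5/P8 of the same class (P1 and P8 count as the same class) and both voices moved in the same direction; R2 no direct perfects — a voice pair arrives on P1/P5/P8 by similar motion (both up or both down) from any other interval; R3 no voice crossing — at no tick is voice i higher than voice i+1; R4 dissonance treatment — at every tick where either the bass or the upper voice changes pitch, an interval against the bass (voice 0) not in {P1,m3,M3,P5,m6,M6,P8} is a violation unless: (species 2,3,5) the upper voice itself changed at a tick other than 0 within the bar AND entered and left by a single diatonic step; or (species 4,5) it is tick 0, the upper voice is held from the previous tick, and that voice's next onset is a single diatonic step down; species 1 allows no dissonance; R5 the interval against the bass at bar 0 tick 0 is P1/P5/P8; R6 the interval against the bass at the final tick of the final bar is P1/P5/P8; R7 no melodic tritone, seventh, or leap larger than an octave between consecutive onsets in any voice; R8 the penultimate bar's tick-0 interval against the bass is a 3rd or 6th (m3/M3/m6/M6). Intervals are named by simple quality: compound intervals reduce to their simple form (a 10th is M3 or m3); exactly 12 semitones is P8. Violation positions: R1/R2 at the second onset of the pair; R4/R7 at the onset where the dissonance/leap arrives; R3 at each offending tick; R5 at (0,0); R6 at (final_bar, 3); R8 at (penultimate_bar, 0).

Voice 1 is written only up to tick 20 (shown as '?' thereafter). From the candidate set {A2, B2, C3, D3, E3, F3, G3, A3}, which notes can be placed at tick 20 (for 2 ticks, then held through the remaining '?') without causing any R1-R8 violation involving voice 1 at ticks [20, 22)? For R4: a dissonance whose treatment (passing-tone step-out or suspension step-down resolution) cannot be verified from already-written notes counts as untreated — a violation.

A2: violates R2
B2: violates R4,R7
C3: legal
D3: violates R4
E3: violates R2
F3: legal
G3: violates R4
A3: legal

{A3, C3, F3}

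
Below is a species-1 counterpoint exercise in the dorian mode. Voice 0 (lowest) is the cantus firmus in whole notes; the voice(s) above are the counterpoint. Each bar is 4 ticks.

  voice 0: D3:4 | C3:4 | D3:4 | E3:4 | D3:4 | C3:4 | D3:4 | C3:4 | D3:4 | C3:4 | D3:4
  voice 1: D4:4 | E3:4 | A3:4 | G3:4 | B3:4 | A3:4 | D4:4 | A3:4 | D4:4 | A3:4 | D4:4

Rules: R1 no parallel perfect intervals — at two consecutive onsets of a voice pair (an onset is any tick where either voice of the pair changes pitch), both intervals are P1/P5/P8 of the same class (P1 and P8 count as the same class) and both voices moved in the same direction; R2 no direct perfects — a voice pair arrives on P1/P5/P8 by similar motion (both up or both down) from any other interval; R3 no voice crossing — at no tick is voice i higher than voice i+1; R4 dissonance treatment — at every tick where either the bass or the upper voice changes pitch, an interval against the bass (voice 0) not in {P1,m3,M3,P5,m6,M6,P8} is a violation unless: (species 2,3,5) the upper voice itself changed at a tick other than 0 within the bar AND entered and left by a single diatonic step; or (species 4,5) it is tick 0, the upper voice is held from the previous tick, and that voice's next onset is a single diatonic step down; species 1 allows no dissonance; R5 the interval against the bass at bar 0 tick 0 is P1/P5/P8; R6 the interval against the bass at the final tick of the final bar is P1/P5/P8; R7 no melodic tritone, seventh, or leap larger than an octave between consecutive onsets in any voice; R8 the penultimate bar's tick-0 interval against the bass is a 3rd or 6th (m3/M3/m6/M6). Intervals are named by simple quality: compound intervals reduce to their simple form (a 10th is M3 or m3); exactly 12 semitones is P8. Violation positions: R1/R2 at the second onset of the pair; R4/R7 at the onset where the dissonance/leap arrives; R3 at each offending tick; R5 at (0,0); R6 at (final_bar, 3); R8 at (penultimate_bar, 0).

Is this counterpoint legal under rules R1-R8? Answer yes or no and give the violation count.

bar 0: v0=D3 v1=D4 (P8)
bar 1: v0=C3 v1=E3 (M3)
bar 2: v0=D3 v1=A3 (P5)
bar 3: v0=E3 v1=G3 (m3)
bar 4: v0=D3 v1=B3 (M6)
bar 5: v0=C3 v1=A3 (M6)
bar 6: v0=D3 v1=D4 (P8)
bar 7: v0=C3 v1=A3 (M6)
bar 8: v0=D3 v1=D4 (P8)
bar 9: v0=C3 v1=A3 (M6)
bar 10: v0=D3 v1=D4 (P8)
  R7 @ bar1.0: D4->E3 leap 10st
  R2 @ bar2.0: C3/E3 M3 -> D3/A3 P5 similar
  R2 @ bar6.0: C3/A3 M6 -> D3/D4 P8 similar
  R2 @ bar8.0: C3/A3 M6 -> D3/D4 P8 similar
  R2 @ bar10.0: C3/A3 M6 -> D3/D4 P8 similar

No (5 violations)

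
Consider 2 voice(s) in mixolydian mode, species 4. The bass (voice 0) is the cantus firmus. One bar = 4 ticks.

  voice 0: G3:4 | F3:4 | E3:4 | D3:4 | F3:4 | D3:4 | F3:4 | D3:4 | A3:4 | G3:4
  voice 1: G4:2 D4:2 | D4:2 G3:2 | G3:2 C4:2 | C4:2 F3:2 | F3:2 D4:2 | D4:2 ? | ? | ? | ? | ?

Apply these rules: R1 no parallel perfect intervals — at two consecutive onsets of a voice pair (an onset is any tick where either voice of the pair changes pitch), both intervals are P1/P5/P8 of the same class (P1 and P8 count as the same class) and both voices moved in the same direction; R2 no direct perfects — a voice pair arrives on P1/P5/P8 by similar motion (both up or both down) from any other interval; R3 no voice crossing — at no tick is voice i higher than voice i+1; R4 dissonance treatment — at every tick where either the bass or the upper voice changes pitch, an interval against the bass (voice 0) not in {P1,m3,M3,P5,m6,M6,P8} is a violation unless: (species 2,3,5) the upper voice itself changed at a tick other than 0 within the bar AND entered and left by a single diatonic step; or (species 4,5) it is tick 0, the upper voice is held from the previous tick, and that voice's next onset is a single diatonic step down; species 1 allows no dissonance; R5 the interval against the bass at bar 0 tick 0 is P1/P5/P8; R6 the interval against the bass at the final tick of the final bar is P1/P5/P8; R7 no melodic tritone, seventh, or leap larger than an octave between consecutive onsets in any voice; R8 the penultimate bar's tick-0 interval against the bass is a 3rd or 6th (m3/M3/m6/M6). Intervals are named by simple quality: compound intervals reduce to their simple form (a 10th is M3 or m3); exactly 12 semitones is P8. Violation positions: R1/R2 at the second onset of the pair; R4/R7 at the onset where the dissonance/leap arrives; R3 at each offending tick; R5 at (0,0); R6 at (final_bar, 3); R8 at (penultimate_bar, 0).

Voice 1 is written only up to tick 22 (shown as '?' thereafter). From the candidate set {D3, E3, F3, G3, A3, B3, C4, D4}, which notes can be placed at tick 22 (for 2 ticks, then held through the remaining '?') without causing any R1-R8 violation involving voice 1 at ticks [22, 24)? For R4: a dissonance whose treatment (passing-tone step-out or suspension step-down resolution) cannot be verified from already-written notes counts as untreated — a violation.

D3: legal
E3: violates R4,R7
F3: legal
G3: violates R4
A3: legal
B3: legal
C4: violates R4
D4: legal

{A3, B3, D3, D4, F3}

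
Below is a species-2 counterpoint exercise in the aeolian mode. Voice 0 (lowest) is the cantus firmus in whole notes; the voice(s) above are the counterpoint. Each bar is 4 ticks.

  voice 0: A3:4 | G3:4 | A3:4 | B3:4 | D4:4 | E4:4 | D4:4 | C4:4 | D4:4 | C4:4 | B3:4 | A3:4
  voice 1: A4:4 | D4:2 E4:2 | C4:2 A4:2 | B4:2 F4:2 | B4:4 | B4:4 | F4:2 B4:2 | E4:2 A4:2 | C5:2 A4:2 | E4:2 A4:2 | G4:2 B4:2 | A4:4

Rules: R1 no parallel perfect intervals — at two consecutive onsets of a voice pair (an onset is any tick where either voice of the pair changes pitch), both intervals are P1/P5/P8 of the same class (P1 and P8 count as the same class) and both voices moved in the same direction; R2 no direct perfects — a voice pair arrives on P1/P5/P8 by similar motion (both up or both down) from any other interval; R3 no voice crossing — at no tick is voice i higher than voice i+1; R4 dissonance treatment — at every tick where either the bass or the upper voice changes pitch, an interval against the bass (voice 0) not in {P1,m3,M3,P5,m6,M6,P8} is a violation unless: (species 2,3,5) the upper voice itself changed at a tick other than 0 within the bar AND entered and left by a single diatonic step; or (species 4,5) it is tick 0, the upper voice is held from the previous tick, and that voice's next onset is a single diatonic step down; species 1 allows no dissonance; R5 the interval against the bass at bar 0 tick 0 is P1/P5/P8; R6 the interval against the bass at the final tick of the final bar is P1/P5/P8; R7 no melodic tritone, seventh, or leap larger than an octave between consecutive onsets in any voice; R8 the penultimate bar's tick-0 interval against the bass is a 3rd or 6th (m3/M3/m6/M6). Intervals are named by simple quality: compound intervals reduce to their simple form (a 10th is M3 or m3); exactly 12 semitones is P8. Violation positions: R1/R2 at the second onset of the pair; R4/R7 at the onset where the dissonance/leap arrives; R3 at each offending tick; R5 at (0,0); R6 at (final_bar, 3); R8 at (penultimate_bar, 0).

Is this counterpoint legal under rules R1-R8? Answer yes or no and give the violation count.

No (9 violations)

bar 0: v0=A3 v1=A4 (P8)
bar 1: v0=G3 v1=D4 (P5)
bar 2: v0=A3 v1=C4 (m3)
bar 3: v0=B3 v1=B4 (P8)
bar 4: v0=D4 v1=B4 (M6)
bar 5: v0=E4 v1=B4 (P5)
bar 6: v0=D4 v1=F4 (m3)
bar 7: v0=C4 v1=E4 (M3)
bar 8: v0=D4 v1=C5 (m7)
bar 9: v0=C4 v1=E4 (M3)
bar 10: v0=B3 v1=G4 (m6)
bar 11: v0=A3 v1=A4 (P8)
  R2 @ bar1.0: A3/A4 P8 -> G3/D4 P5 similar
  R1 @ bar3.0: A3/A4 P8 -> B3/B4 P8 similar
  R4 @ bar3.2: B3/F4 TT untreated
  R7 @ bar3.2: B4->F4 leap 6st
  R7 @ bar4.0: F4->B4 leap 6st
  R7 @ bar6.0: B4->F4 leap 6st
  R7 @ bar6.2: F4->B4 leap 6st
  R4 @ bar8.0: D4/C5 m7 untreated
  R1 @ bar11.0: B3/B4 P8 -> A3/A4 P8 similar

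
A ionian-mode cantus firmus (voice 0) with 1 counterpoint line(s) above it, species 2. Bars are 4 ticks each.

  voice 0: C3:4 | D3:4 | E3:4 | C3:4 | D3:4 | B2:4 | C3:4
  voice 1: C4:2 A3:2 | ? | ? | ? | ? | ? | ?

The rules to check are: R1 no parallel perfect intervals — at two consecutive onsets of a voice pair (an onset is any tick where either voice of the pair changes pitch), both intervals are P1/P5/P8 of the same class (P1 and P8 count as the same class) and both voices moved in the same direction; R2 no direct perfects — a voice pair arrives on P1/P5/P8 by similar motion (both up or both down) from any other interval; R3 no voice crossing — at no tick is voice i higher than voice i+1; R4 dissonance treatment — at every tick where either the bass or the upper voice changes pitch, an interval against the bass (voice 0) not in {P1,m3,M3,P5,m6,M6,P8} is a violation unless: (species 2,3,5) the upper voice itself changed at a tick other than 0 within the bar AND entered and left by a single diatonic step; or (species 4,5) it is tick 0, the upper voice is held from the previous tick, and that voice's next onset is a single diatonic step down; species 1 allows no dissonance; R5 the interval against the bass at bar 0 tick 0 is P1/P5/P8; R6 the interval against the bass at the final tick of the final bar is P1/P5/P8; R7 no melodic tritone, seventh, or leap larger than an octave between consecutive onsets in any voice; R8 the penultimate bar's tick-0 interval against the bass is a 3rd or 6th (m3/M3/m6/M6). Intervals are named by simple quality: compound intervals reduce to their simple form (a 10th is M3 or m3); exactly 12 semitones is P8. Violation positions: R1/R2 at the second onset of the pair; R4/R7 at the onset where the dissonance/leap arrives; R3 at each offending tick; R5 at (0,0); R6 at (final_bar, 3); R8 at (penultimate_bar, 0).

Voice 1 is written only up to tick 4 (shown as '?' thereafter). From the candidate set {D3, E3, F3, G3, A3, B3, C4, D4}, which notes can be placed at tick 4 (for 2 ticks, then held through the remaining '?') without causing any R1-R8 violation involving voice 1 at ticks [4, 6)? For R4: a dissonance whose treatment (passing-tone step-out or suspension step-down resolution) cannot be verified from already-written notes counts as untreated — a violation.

{A3, B3, D3, F3}

D3: legal
E3: violates R4
F3: legal
G3: violates R4
A3: legal
B3: legal
C4: violates R4
D4: violates R2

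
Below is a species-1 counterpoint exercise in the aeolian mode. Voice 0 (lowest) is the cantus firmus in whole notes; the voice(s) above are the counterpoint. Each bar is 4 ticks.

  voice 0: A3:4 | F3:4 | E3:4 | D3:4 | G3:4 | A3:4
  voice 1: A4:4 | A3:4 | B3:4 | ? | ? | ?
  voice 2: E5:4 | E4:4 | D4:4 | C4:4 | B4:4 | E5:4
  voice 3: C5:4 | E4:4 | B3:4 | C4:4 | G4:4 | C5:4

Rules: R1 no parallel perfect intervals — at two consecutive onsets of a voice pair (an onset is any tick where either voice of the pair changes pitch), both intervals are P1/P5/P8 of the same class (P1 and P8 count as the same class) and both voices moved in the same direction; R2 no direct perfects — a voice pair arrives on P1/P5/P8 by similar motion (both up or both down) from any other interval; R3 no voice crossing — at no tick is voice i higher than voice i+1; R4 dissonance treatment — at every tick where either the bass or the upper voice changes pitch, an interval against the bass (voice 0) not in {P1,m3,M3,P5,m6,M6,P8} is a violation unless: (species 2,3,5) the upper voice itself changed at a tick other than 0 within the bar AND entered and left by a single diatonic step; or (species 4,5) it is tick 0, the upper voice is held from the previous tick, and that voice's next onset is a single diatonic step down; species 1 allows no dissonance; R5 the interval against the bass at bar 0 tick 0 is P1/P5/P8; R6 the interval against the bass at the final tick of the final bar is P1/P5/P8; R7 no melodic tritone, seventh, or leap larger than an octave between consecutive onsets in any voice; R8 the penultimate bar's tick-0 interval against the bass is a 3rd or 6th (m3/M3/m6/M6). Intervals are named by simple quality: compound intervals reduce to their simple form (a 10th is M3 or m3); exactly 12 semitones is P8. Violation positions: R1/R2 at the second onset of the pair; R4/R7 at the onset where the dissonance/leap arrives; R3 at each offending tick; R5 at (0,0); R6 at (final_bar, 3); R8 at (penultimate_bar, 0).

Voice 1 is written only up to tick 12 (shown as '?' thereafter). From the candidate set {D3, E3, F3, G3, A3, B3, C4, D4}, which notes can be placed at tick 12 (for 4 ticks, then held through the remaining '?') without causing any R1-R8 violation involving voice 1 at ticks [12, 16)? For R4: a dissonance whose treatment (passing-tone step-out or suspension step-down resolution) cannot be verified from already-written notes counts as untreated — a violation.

{B3}

D3: violates R2
E3: violates R4
F3: violates R2,R7
G3: violates R4
A3: violates R1
B3: legal
C4: violates R1,R4
D4: violates R3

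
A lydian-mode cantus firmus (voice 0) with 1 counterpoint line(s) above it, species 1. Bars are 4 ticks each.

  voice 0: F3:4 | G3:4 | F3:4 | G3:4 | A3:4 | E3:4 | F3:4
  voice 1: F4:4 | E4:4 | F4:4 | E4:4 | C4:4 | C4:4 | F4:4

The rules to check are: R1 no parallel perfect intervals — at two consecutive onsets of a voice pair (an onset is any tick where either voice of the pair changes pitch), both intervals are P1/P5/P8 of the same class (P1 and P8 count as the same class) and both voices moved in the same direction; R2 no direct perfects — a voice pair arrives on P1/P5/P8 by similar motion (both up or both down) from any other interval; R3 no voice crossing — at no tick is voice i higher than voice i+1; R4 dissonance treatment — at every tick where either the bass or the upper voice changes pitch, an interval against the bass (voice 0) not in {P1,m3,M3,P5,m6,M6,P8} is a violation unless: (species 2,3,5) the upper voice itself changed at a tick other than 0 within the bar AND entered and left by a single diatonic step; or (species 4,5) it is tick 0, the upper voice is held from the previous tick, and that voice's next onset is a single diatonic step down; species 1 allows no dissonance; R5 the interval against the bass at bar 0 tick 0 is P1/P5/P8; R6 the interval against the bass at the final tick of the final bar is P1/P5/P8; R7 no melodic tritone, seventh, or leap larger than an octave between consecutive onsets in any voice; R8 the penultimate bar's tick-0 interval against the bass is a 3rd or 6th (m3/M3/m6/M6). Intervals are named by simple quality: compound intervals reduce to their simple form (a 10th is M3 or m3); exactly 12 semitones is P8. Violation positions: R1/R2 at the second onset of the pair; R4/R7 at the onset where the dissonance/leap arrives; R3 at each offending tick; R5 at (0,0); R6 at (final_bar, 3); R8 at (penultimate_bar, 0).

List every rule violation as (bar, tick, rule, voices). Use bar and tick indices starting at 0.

bar 0: v0=F3 v1=F4 downbeat P8
bar 1: v0=G3 v1=E4 downbeat M6
bar 2: v0=F3 v1=F4 downbeat P8
bar 3: v0=G3 v1=E4 downbeat M6
bar 4: v0=A3 v1=C4 downbeat m3
bar 5: v0=E3 v1=C4 downbeat m6
bar 6: v0=F3 v1=F4 downbeat P8
  -> R2 @ bar 6 tick 0 v(0, 1): E3/C4 m6 -> F3/F4 P8 similar

(6, 0, R2, (0, 1))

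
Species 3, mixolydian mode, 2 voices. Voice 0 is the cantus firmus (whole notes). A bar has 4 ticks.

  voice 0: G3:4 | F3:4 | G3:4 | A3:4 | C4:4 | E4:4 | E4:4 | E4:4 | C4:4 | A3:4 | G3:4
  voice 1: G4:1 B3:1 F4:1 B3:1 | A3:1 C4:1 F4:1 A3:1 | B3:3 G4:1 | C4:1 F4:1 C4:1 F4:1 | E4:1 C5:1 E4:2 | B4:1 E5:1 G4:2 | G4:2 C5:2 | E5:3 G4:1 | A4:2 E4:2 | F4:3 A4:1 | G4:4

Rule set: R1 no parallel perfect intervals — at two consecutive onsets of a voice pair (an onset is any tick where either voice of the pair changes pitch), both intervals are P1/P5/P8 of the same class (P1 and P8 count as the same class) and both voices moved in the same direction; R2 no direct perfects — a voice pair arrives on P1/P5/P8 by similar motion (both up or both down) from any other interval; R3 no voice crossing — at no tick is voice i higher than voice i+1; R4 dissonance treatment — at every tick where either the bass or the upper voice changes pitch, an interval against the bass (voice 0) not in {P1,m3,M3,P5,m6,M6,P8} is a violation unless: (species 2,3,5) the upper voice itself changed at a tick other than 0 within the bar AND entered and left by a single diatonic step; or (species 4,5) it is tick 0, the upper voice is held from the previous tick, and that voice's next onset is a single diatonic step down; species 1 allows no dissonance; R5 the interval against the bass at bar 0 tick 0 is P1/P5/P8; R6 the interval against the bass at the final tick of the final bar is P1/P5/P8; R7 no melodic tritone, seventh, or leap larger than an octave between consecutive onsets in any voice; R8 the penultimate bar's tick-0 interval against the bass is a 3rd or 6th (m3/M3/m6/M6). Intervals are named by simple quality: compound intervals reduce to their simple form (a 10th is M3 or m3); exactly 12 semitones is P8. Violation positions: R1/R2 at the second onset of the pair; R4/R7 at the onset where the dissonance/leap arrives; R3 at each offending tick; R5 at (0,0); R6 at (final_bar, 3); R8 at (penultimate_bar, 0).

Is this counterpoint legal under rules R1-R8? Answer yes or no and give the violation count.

No (5 violations)

bar 0: v0=G3 v1=G4 (P8)
bar 1: v0=F3 v1=A3 (M3)
bar 2: v0=G3 v1=B3 (M3)
bar 3: v0=A3 v1=C4 (m3)
bar 4: v0=C4 v1=E4 (M3)
bar 5: v0=E4 v1=B4 (P5)
bar 6: v0=E4 v1=G4 (m3)
bar 7: v0=E4 v1=E5 (P8)
bar 8: v0=C4 v1=A4 (M6)
bar 9: v0=A3 v1=F4 (m6)
bar 10: v0=G3 v1=G4 (P8)
  R4 @ bar0.2: G3/F4 m7 untreated
  R7 @ bar0.2: B3->F4 leap 6st
  R7 @ bar0.3: F4->B3 leap 6st
  R2 @ bar5.0: C4/E4 M3 -> E4/B4 P5 similar
  R1 @ bar10.0: A3/A4 P8 -> G3/G4 P8 similar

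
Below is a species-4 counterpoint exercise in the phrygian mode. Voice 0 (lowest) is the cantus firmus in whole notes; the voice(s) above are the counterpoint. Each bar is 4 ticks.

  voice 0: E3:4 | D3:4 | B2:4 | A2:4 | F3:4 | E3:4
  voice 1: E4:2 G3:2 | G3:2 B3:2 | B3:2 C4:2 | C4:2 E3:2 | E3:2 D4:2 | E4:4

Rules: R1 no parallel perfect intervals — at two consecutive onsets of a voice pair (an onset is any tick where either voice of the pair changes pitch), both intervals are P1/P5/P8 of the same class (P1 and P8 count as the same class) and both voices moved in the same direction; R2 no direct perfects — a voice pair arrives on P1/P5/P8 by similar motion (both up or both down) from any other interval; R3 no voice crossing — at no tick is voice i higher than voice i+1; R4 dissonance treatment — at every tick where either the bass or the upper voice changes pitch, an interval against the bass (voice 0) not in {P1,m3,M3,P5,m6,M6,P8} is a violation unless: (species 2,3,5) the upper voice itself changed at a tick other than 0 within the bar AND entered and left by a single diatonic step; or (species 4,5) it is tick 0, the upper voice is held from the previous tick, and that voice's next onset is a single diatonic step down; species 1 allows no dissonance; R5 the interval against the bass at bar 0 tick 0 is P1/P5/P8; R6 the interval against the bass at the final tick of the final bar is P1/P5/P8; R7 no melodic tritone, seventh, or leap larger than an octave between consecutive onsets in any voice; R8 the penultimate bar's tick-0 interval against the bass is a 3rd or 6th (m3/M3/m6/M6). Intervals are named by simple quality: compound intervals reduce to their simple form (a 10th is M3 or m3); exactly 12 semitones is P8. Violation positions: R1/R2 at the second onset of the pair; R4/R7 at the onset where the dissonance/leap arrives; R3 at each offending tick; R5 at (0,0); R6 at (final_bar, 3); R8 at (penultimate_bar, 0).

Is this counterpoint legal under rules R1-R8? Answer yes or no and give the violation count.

No (7 violations)

bar 0: v0=E3 v1=E4 (P8)
bar 1: v0=D3 v1=G3 (P4)
bar 2: v0=B2 v1=B3 (P8)
bar 3: v0=A2 v1=C4 (m3)
bar 4: v0=F3 v1=E3 (m2)
bar 5: v0=E3 v1=E4 (P8)
  R4 @ bar1.0: D3/G3 P4 untreated
  R4 @ bar2.2: B2/C4 m2 untreated
  R3 @ bar4.0: F3 above E3
  R4 @ bar4.0: F3/E3 m2 untreated
  R8 @ bar4.0: penult m2 not 3rd/6th
  R3 @ bar4.1: F3 above E3
  R7 @ bar4.2: E3->D4 leap 10st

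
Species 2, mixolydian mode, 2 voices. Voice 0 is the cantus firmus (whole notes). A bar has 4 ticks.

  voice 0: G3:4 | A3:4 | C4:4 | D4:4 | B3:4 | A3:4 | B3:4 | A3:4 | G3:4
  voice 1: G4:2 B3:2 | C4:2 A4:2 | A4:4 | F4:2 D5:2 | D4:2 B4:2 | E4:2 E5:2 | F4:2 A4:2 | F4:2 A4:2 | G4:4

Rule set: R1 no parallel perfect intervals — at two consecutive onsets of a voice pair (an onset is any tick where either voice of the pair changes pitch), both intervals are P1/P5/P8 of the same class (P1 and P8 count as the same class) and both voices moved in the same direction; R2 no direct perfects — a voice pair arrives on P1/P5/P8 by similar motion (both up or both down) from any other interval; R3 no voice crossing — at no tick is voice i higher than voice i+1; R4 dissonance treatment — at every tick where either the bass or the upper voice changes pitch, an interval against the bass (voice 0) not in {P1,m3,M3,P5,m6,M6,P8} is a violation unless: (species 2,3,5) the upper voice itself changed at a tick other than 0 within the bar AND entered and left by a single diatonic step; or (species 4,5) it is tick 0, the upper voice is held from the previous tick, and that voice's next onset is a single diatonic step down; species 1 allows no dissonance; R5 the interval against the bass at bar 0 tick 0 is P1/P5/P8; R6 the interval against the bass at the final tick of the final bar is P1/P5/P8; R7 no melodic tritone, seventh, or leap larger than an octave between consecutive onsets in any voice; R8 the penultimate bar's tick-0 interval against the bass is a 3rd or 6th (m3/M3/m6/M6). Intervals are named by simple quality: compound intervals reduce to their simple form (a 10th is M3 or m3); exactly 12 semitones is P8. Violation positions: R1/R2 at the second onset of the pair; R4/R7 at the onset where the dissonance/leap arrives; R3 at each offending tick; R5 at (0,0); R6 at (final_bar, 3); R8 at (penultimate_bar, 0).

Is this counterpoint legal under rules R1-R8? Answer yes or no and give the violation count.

No (5 violations)

bar 0: v0=G3 v1=G4 (P8)
bar 1: v0=A3 v1=C4 (m3)
bar 2: v0=C4 v1=A4 (M6)
bar 3: v0=D4 v1=F4 (m3)
bar 4: v0=B3 v1=D4 (m3)
bar 5: v0=A3 v1=E4 (P5)
bar 6: v0=B3 v1=F4 (TT)
bar 7: v0=A3 v1=F4 (m6)
bar 8: v0=G3 v1=G4 (P8)
  R2 @ bar5.0: B3/B4 P8 -> A3/E4 P5 similar
  R4 @ bar6.0: B3/F4 TT untreated
  R7 @ bar6.0: E5->F4 leap 11st
  R4 @ bar6.2: B3/A4 m7 untreated
  R1 @ bar8.0: A3/A4 P8 -> G3/G4 P8 similar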